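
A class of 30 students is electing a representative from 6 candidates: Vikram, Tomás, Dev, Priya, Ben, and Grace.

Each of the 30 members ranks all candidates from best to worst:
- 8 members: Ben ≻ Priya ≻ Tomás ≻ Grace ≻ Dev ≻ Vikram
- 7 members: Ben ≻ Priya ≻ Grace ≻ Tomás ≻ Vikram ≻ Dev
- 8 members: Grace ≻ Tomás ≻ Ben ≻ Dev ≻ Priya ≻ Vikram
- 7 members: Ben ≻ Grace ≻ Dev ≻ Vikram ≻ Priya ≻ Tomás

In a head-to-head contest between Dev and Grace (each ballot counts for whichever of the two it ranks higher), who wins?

Grace

Dev is ranked above Grace on 0 ballots; Grace above Dev on 30.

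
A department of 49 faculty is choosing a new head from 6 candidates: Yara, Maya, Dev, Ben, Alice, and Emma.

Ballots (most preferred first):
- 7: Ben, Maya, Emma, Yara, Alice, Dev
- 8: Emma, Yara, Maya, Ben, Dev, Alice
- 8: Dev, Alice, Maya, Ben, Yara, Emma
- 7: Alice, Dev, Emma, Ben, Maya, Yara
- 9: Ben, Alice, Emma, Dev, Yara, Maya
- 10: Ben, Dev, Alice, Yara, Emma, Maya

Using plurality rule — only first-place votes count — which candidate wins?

First-place votes: Yara 0, Maya 0, Dev 8, Ben 26, Alice 7, Emma 8.

Ben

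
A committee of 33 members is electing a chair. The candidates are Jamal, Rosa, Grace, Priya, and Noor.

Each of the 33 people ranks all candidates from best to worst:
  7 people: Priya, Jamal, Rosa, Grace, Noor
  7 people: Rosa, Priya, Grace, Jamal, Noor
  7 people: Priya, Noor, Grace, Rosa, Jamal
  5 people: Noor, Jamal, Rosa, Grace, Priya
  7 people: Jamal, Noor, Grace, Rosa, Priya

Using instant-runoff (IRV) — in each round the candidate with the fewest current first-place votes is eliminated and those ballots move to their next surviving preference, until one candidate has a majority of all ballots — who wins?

Round 1: Jamal 7, Rosa 7, Grace 0, Priya 14, Noor 5. Grace eliminated.
Round 2: Jamal 7, Rosa 7, Priya 14, Noor 5. Noor eliminated.
Round 3: Jamal 12, Rosa 7, Priya 14. Rosa eliminated.
Round 4: Jamal 12, Priya 21. Priya has a majority (≥17).

Priya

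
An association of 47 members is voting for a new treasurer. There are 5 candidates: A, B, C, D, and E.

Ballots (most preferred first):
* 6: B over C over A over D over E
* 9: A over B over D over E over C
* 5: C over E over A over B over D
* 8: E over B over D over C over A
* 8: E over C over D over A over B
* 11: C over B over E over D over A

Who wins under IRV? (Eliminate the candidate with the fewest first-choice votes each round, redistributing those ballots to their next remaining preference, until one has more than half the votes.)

E

Round 1: A 9, B 6, C 16, D 0, E 16. D eliminated.
Round 2: A 9, B 6, C 16, E 16. B eliminated.
Round 3: A 9, C 22, E 16. A eliminated.
Round 4: C 22, E 25. E has a majority (≥24).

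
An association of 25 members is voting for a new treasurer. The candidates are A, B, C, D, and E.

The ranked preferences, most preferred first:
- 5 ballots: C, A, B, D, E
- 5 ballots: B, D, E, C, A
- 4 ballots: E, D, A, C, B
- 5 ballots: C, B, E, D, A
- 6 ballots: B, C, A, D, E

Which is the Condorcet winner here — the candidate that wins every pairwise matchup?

C vs A: 21–4
C vs B: 14–11
C vs D: 16–9
C vs E: 16–9
C beats every other candidate.

C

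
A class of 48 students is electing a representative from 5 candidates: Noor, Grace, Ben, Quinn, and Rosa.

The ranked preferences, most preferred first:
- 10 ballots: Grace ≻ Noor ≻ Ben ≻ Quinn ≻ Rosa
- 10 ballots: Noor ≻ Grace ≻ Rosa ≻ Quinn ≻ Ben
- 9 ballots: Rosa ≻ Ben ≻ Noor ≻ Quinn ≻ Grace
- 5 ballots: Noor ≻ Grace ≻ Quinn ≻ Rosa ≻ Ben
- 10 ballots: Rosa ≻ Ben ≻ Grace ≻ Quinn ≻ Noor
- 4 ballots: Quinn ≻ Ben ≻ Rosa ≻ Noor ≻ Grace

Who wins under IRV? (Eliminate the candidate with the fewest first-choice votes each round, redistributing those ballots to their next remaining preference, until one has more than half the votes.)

Noor

Round 1: Noor 15, Grace 10, Ben 0, Quinn 4, Rosa 19. Ben eliminated.
Round 2: Noor 15, Grace 10, Quinn 4, Rosa 19. Quinn eliminated.
Round 3: Noor 15, Grace 10, Rosa 23. Grace eliminated.
Round 4: Noor 25, Rosa 23. Noor has a majority (≥25).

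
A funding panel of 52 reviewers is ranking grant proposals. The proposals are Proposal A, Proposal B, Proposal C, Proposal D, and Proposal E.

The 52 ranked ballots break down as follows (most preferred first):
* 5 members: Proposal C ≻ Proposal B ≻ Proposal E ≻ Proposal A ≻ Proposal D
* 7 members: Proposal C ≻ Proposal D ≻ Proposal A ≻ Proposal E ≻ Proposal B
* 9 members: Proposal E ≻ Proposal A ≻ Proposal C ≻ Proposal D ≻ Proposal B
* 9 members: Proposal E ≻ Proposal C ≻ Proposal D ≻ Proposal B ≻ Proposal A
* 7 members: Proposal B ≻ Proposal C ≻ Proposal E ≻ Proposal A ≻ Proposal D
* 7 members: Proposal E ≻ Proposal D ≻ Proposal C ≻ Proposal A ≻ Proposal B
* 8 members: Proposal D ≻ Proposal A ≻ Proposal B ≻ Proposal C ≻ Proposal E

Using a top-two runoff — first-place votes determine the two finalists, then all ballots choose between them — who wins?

Proposal C

Round 1 first-place votes: Proposal A 0, Proposal B 7, Proposal C 12, Proposal D 8, Proposal E 25. Proposal E and Proposal C advance.
Runoff: Proposal E is ranked above Proposal C on 25 ballots, Proposal C above Proposal E on 27.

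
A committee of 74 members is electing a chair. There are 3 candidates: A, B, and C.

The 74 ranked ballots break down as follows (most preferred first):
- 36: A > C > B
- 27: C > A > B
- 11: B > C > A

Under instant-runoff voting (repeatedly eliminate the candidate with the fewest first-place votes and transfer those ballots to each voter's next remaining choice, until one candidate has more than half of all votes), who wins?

C

Round 1: A 36, B 11, C 27. B eliminated.
Round 2: A 36, C 38. C has a majority (≥38).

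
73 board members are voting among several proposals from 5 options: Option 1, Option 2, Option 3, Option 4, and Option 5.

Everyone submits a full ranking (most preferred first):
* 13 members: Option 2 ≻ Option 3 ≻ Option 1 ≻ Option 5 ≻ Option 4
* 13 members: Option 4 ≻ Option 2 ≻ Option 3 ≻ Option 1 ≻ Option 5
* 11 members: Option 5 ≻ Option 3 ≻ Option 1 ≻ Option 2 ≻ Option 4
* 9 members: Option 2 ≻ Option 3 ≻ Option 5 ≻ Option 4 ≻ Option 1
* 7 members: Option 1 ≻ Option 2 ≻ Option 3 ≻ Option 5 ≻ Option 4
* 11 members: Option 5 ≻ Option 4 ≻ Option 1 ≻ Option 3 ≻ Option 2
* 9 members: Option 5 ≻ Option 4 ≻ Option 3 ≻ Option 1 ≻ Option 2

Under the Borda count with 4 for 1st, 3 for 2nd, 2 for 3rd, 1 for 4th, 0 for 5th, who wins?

Option 1: 13×2 + 13×1 + 11×2 + 9×0 + 7×4 + 11×2 + 9×1 = 120
Option 2: 13×4 + 13×3 + 11×1 + 9×4 + 7×3 + 11×0 + 9×0 = 159
Option 3: 13×3 + 13×2 + 11×3 + 9×3 + 7×2 + 11×1 + 9×2 = 168
Option 4: 13×0 + 13×4 + 11×0 + 9×1 + 7×0 + 11×3 + 9×3 = 121
Option 5: 13×1 + 13×0 + 11×4 + 9×2 + 7×1 + 11×4 + 9×4 = 162

Option 3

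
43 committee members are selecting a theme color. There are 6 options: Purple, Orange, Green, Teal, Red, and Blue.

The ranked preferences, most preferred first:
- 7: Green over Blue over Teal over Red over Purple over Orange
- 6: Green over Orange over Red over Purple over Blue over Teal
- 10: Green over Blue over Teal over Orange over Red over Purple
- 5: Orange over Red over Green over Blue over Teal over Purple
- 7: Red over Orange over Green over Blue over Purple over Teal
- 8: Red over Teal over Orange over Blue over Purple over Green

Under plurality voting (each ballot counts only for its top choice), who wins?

Green

First-place votes: Purple 0, Orange 5, Green 23, Teal 0, Red 15, Blue 0.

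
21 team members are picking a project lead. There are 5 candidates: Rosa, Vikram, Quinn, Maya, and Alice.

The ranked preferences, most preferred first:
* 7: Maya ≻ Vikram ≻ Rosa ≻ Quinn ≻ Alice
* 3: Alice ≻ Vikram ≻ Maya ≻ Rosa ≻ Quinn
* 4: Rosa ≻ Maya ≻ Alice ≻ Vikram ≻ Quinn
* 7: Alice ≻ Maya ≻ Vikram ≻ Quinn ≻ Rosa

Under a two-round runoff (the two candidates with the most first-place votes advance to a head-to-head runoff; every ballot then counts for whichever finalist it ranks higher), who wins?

Maya

Round 1 first-place votes: Rosa 4, Vikram 0, Quinn 0, Maya 7, Alice 10. Alice and Maya advance.
Runoff: Alice is ranked above Maya on 10 ballots, Maya above Alice on 11.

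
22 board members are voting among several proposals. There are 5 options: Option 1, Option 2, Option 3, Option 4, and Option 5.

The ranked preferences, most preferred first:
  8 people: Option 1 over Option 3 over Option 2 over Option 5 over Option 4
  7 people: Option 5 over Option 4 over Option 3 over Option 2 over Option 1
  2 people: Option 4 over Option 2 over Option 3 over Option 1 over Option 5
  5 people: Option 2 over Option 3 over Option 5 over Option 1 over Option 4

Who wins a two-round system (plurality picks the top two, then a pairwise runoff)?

Option 5

Round 1 first-place votes: Option 1 8, Option 2 5, Option 3 0, Option 4 2, Option 5 7. Option 1 and Option 5 advance.
Runoff: Option 1 is ranked above Option 5 on 10 ballots, Option 5 above Option 1 on 12.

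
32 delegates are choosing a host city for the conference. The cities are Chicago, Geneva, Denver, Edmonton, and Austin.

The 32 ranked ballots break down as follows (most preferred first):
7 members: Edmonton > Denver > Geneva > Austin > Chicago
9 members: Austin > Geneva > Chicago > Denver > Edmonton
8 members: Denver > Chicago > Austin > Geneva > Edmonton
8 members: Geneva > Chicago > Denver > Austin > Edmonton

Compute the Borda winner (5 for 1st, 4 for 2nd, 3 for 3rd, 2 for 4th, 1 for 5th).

Chicago: 7×1 + 9×3 + 8×4 + 8×4 = 98
Geneva: 7×3 + 9×4 + 8×2 + 8×5 = 113
Denver: 7×4 + 9×2 + 8×5 + 8×3 = 110
Edmonton: 7×5 + 9×1 + 8×1 + 8×1 = 60
Austin: 7×2 + 9×5 + 8×3 + 8×2 = 99

Geneva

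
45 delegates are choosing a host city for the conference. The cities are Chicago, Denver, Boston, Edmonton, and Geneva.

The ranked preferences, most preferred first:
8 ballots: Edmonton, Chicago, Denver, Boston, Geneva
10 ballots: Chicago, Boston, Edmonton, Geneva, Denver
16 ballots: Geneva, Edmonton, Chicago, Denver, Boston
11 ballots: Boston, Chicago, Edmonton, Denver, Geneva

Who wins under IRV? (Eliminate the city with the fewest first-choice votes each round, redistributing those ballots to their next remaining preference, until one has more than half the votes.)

Round 1: Chicago 10, Denver 0, Boston 11, Edmonton 8, Geneva 16. Denver eliminated.
Round 2: Chicago 10, Boston 11, Edmonton 8, Geneva 16. Edmonton eliminated.
Round 3: Chicago 18, Boston 11, Geneva 16. Boston eliminated.
Round 4: Chicago 29, Geneva 16. Chicago has a majority (≥23).

Chicago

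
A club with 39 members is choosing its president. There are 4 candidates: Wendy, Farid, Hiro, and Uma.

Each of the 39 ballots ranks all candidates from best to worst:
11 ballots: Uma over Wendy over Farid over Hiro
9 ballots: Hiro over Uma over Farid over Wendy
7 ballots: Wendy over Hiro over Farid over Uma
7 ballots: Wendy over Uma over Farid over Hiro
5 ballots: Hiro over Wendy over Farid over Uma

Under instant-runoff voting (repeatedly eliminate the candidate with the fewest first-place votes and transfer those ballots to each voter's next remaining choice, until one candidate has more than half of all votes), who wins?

Wendy

Round 1: Wendy 14, Farid 0, Hiro 14, Uma 11. Farid eliminated.
Round 2: Wendy 14, Hiro 14, Uma 11. Uma eliminated.
Round 3: Wendy 25, Hiro 14. Wendy has a majority (≥20).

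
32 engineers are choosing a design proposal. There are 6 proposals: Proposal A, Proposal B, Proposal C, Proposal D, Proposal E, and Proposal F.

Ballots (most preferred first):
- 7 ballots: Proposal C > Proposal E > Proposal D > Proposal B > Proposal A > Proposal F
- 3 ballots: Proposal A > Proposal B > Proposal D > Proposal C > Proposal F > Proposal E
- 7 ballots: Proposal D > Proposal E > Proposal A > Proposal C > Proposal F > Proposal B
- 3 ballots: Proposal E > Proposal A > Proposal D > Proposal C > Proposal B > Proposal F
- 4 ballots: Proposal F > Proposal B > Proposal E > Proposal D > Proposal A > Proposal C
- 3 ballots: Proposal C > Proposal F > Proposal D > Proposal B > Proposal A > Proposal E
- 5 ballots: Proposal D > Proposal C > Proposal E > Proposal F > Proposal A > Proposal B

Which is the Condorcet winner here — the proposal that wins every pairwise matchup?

Proposal D

Proposal D vs Proposal A: 26–6
Proposal D vs Proposal B: 25–7
Proposal D vs Proposal C: 22–10
Proposal D vs Proposal E: 18–14
Proposal D vs Proposal F: 25–7
Proposal D beats every other proposal.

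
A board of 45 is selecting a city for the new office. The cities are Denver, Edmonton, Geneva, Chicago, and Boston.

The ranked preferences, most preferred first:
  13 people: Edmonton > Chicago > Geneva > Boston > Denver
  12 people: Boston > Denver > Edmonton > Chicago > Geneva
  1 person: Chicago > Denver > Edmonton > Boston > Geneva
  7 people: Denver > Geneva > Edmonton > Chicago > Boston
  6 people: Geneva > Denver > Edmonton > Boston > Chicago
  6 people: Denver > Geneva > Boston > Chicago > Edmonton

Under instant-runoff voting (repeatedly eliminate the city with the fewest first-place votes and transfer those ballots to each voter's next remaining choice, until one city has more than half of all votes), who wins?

Round 1: Denver 13, Edmonton 13, Geneva 6, Chicago 1, Boston 12. Chicago eliminated.
Round 2: Denver 14, Edmonton 13, Geneva 6, Boston 12. Geneva eliminated.
Round 3: Denver 20, Edmonton 13, Boston 12. Boston eliminated.
Round 4: Denver 32, Edmonton 13. Denver has a majority (≥23).

Denver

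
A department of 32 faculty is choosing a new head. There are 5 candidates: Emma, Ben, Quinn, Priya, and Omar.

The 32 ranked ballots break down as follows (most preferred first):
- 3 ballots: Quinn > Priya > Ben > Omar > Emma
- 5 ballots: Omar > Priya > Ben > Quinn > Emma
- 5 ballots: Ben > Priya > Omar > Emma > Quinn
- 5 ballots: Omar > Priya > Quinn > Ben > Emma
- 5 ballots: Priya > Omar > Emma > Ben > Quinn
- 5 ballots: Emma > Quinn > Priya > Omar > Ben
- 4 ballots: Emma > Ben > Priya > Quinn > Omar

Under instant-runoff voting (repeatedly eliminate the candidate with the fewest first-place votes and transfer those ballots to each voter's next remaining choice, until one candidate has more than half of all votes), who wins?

Priya

Round 1: Emma 9, Ben 5, Quinn 3, Priya 5, Omar 10. Quinn eliminated.
Round 2: Emma 9, Ben 5, Priya 8, Omar 10. Ben eliminated.
Round 3: Emma 9, Priya 13, Omar 10. Emma eliminated.
Round 4: Priya 22, Omar 10. Priya has a majority (≥17).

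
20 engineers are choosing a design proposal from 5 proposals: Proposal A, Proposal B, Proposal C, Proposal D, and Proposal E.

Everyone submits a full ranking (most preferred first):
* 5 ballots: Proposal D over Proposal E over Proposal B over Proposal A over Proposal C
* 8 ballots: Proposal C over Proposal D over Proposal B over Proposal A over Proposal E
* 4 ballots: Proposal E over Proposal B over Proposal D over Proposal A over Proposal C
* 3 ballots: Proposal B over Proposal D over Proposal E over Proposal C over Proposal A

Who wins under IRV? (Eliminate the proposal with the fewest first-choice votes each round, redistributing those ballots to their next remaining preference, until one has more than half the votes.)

Proposal D

Round 1: Proposal A 0, Proposal B 3, Proposal C 8, Proposal D 5, Proposal E 4. Proposal A eliminated.
Round 2: Proposal B 3, Proposal C 8, Proposal D 5, Proposal E 4. Proposal B eliminated.
Round 3: Proposal C 8, Proposal D 8, Proposal E 4. Proposal E eliminated.
Round 4: Proposal C 8, Proposal D 12. Proposal D has a majority (≥11).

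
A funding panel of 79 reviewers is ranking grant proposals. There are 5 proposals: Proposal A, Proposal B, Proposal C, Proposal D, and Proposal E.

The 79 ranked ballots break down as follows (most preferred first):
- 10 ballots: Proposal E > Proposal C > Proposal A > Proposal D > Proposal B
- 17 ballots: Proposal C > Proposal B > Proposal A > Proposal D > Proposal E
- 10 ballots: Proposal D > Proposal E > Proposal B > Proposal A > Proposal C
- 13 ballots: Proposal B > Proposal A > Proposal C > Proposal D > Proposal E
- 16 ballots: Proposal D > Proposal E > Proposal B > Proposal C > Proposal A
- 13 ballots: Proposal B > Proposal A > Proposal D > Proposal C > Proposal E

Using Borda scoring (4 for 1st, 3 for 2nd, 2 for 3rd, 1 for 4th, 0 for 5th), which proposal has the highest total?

Proposal B

Proposal A: 10×2 + 17×2 + 10×1 + 13×3 + 16×0 + 13×3 = 142
Proposal B: 10×0 + 17×3 + 10×2 + 13×4 + 16×2 + 13×4 = 207
Proposal C: 10×3 + 17×4 + 10×0 + 13×2 + 16×1 + 13×1 = 153
Proposal D: 10×1 + 17×1 + 10×4 + 13×1 + 16×4 + 13×2 = 170
Proposal E: 10×4 + 17×0 + 10×3 + 13×0 + 16×3 + 13×0 = 118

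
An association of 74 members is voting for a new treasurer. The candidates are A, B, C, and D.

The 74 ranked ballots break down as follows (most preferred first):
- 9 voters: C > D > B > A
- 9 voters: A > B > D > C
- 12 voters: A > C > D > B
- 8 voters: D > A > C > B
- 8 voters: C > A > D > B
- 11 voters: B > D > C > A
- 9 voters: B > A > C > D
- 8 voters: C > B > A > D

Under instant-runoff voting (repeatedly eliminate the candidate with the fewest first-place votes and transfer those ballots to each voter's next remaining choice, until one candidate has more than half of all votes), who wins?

Round 1: A 21, B 20, C 25, D 8. D eliminated.
Round 2: A 29, B 20, C 25. B eliminated.
Round 3: A 38, C 36. A has a majority (≥38).

A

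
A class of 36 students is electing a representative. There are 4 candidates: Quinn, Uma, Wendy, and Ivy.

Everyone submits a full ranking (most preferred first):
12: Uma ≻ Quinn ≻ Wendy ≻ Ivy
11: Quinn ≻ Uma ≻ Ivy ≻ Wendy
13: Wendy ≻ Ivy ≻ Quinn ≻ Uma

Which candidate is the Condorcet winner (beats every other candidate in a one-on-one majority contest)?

Quinn vs Uma: 24–12
Quinn vs Wendy: 23–13
Quinn vs Ivy: 23–13
Quinn beats every other candidate.

Quinn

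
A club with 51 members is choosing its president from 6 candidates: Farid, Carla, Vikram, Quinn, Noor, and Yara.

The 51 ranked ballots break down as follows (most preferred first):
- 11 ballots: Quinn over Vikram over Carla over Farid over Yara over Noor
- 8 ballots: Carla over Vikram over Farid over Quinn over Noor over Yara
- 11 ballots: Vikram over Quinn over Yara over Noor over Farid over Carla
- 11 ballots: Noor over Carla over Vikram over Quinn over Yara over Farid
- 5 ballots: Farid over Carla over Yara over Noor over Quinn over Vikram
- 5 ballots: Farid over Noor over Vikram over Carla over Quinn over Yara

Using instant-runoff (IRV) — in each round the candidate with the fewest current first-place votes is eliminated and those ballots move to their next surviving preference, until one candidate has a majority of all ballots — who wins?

Vikram

Round 1: Farid 10, Carla 8, Vikram 11, Quinn 11, Noor 11, Yara 0. Yara eliminated.
Round 2: Farid 10, Carla 8, Vikram 11, Quinn 11, Noor 11. Carla eliminated.
Round 3: Farid 10, Vikram 19, Quinn 11, Noor 11. Farid eliminated.
Round 4: Vikram 19, Quinn 11, Noor 21. Quinn eliminated.
Round 5: Vikram 30, Noor 21. Vikram has a majority (≥26).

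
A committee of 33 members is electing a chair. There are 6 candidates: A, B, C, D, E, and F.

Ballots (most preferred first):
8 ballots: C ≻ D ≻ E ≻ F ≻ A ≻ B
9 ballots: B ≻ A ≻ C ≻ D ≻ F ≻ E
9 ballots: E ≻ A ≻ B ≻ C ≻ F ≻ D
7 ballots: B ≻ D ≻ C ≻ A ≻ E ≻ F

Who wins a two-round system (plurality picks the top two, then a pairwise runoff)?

Round 1 first-place votes: A 0, B 16, C 8, D 0, E 9, F 0. B and E advance.
Runoff: B is ranked above E on 16 ballots, E above B on 17.

E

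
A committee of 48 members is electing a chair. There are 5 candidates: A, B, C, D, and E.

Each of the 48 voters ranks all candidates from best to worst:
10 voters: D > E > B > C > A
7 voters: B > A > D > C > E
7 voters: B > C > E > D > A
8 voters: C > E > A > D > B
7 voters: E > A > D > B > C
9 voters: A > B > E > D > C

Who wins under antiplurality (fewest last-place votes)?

Last-place votes: A 17, B 8, C 16, D 0, E 7.

D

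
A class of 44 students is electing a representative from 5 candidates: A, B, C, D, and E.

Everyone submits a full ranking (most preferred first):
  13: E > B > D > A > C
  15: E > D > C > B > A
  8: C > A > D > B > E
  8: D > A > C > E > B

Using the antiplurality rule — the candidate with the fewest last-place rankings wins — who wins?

D

Last-place votes: A 15, B 8, C 13, D 0, E 8.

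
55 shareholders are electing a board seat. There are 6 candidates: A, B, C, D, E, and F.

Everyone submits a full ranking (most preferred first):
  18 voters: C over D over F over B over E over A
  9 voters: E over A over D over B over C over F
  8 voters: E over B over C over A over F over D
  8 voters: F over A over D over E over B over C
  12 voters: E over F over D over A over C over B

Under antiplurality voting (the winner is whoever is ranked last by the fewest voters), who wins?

E

Last-place votes: A 18, B 12, C 8, D 8, E 0, F 9.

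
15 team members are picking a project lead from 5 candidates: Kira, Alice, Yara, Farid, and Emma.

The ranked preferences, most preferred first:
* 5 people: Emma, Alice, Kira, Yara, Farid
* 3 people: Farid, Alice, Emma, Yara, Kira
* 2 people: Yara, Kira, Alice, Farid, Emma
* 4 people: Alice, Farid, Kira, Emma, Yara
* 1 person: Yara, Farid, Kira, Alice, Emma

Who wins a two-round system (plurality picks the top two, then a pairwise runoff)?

Round 1 first-place votes: Kira 0, Alice 4, Yara 3, Farid 3, Emma 5. Emma and Alice advance.
Runoff: Emma is ranked above Alice on 5 ballots, Alice above Emma on 10.

Alice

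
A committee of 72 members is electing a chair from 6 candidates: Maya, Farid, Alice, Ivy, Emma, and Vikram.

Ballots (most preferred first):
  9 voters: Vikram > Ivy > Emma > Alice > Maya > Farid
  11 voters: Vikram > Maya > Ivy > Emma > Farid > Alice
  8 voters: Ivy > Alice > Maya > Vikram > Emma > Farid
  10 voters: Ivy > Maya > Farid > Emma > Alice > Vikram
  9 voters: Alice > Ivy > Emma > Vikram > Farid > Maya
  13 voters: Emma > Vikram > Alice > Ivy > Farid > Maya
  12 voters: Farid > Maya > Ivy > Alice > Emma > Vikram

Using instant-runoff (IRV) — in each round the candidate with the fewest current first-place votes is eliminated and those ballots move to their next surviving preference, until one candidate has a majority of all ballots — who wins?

Ivy

Round 1: Maya 0, Farid 12, Alice 9, Ivy 18, Emma 13, Vikram 20. Maya eliminated.
Round 2: Farid 12, Alice 9, Ivy 18, Emma 13, Vikram 20. Alice eliminated.
Round 3: Farid 12, Ivy 27, Emma 13, Vikram 20. Farid eliminated.
Round 4: Ivy 39, Emma 13, Vikram 20. Ivy has a majority (≥37).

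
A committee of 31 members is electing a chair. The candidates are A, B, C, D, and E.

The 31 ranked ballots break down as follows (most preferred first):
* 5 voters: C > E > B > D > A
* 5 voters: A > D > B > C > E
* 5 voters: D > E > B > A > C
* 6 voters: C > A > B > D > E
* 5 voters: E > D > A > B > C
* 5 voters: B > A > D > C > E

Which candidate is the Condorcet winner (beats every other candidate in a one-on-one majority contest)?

A

A vs B: 16–15
A vs C: 20–11
A vs D: 16–15
A vs E: 16–15
A beats every other candidate.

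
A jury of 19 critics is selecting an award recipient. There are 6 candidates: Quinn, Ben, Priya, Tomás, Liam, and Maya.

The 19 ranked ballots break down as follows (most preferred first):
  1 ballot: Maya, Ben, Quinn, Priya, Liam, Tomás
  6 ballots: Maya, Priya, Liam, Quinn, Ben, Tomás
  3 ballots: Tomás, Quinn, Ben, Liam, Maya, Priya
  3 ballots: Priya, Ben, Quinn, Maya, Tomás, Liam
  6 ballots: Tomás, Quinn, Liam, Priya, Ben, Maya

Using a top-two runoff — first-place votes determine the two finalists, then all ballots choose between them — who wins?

Maya

Round 1 first-place votes: Quinn 0, Ben 0, Priya 3, Tomás 9, Liam 0, Maya 7. Tomás and Maya advance.
Runoff: Tomás is ranked above Maya on 9 ballots, Maya above Tomás on 10.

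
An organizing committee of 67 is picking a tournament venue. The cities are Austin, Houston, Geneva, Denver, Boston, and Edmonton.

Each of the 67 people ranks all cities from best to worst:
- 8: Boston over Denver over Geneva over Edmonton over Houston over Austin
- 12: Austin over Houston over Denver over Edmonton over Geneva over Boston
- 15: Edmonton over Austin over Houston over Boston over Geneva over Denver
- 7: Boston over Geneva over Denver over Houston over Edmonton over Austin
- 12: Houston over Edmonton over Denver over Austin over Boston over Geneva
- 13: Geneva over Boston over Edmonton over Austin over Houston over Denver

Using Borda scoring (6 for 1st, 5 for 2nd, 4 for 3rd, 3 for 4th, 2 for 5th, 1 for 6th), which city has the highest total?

Edmonton

Austin: 8×1 + 12×6 + 15×5 + 7×1 + 12×3 + 13×3 = 237
Houston: 8×2 + 12×5 + 15×4 + 7×3 + 12×6 + 13×2 = 255
Geneva: 8×4 + 12×2 + 15×2 + 7×5 + 12×1 + 13×6 = 211
Denver: 8×5 + 12×4 + 15×1 + 7×4 + 12×4 + 13×1 = 192
Boston: 8×6 + 12×1 + 15×3 + 7×6 + 12×2 + 13×5 = 236
Edmonton: 8×3 + 12×3 + 15×6 + 7×2 + 12×5 + 13×4 = 276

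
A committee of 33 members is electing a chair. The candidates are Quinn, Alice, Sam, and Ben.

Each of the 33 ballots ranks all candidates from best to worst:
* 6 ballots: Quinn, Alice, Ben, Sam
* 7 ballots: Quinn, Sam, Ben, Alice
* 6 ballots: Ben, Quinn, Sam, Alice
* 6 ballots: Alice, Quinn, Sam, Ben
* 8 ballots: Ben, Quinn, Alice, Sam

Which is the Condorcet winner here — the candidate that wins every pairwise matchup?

Quinn

Quinn vs Alice: 27–6
Quinn vs Sam: 33–0
Quinn vs Ben: 19–14
Quinn beats every other candidate.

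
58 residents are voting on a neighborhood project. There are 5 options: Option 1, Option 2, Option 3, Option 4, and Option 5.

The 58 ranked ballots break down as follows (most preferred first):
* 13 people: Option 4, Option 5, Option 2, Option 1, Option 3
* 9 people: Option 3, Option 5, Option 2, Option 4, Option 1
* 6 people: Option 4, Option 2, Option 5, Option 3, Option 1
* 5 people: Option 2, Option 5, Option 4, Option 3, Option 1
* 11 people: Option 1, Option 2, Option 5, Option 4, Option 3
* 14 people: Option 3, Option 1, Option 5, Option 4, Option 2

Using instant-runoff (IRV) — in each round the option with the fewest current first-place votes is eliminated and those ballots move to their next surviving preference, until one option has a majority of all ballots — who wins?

Round 1: Option 1 11, Option 2 5, Option 3 23, Option 4 19, Option 5 0. Option 5 eliminated.
Round 2: Option 1 11, Option 2 5, Option 3 23, Option 4 19. Option 2 eliminated.
Round 3: Option 1 11, Option 3 23, Option 4 24. Option 1 eliminated.
Round 4: Option 3 23, Option 4 35. Option 4 has a majority (≥30).

Option 4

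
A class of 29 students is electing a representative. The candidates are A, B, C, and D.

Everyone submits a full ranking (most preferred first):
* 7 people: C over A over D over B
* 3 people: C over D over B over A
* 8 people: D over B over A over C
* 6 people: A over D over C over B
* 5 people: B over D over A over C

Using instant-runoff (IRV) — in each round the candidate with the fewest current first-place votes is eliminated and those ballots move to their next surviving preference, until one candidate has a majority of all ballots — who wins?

D

Round 1: A 6, B 5, C 10, D 8. B eliminated.
Round 2: A 6, C 10, D 13. A eliminated.
Round 3: C 10, D 19. D has a majority (≥15).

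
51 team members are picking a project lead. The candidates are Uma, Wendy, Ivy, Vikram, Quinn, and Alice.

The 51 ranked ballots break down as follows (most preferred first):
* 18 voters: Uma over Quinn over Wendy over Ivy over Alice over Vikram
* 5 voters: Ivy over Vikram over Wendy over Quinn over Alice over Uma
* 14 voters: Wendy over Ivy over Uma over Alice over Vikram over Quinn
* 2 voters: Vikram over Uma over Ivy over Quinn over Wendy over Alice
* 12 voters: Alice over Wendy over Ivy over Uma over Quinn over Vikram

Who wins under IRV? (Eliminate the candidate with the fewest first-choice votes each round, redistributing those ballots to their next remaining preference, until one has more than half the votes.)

Round 1: Uma 18, Wendy 14, Ivy 5, Vikram 2, Quinn 0, Alice 12. Quinn eliminated.
Round 2: Uma 18, Wendy 14, Ivy 5, Vikram 2, Alice 12. Vikram eliminated.
Round 3: Uma 20, Wendy 14, Ivy 5, Alice 12. Ivy eliminated.
Round 4: Uma 20, Wendy 19, Alice 12. Alice eliminated.
Round 5: Uma 20, Wendy 31. Wendy has a majority (≥26).

Wendy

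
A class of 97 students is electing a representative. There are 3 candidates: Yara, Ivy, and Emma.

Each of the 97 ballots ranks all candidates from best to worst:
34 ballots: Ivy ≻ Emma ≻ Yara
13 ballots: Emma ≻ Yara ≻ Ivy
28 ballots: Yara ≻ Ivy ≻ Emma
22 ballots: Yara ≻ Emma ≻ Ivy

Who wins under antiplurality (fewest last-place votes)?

Emma

Last-place votes: Yara 34, Ivy 35, Emma 28.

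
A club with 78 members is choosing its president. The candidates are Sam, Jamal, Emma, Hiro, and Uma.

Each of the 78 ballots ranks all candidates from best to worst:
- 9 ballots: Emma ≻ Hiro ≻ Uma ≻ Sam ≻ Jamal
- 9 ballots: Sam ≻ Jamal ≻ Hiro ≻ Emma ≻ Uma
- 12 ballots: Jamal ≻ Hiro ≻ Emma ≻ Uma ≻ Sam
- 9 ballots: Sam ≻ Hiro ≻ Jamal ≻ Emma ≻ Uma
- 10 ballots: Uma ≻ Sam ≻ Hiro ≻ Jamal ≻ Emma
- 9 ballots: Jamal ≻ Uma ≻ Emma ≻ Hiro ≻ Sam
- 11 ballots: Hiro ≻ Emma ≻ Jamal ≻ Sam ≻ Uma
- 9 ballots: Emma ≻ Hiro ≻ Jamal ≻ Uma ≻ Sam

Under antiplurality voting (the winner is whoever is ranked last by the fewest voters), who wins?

Hiro

Last-place votes: Sam 30, Jamal 9, Emma 10, Hiro 0, Uma 29.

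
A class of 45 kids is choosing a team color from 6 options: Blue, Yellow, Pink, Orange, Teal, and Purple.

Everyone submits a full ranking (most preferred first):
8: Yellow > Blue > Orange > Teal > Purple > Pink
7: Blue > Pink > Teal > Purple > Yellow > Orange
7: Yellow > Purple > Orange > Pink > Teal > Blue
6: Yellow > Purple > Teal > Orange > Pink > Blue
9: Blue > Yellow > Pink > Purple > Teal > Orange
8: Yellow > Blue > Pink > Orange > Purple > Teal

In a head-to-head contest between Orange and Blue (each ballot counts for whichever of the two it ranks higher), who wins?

Orange is ranked above Blue on 13 ballots; Blue above Orange on 32.

Blue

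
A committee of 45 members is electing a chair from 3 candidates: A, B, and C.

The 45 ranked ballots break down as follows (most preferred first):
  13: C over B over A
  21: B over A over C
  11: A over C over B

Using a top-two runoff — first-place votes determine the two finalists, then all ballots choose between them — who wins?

Round 1 first-place votes: A 11, B 21, C 13. B and C advance.
Runoff: B is ranked above C on 21 ballots, C above B on 24.

C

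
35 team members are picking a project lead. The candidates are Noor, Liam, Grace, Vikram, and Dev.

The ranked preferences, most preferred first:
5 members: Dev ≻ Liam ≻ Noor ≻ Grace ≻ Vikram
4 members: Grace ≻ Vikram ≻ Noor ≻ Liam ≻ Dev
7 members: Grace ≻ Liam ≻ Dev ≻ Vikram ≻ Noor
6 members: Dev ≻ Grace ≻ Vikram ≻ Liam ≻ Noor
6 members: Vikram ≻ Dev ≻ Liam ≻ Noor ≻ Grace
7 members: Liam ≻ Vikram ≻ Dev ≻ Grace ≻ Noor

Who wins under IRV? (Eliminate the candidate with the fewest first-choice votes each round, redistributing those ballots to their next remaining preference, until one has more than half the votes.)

Round 1: Noor 0, Liam 7, Grace 11, Vikram 6, Dev 11. Noor eliminated.
Round 2: Liam 7, Grace 11, Vikram 6, Dev 11. Vikram eliminated.
Round 3: Liam 7, Grace 11, Dev 17. Liam eliminated.
Round 4: Grace 11, Dev 24. Dev has a majority (≥18).

Dev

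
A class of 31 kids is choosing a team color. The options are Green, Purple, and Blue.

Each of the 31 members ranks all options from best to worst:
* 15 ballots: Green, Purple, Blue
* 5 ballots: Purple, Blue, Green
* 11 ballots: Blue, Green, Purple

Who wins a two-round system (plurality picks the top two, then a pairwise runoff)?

Round 1 first-place votes: Green 15, Purple 5, Blue 11. Green and Blue advance.
Runoff: Green is ranked above Blue on 15 ballots, Blue above Green on 16.

Blue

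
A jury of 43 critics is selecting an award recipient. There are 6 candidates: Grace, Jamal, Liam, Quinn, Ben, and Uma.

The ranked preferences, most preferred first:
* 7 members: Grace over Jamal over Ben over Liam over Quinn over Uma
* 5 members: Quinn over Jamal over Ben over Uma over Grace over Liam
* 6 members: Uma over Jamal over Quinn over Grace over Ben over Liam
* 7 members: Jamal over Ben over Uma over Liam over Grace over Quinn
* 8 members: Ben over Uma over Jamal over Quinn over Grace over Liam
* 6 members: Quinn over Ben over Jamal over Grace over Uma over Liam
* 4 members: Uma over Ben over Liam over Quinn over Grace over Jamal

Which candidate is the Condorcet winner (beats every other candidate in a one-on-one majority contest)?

Jamal

Jamal vs Grace: 32–11
Jamal vs Liam: 39–4
Jamal vs Quinn: 28–15
Jamal vs Ben: 25–18
Jamal vs Uma: 25–18
Jamal beats every other candidate.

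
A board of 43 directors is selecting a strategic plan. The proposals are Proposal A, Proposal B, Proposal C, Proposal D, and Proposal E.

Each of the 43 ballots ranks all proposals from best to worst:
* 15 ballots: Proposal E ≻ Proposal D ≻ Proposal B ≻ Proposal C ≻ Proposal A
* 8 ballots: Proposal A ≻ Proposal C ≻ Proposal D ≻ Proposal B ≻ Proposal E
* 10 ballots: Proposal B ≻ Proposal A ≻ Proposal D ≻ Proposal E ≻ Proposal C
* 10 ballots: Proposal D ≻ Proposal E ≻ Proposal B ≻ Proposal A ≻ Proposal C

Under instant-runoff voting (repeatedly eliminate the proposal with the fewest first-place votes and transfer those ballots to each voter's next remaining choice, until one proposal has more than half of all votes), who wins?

Proposal D

Round 1: Proposal A 8, Proposal B 10, Proposal C 0, Proposal D 10, Proposal E 15. Proposal C eliminated.
Round 2: Proposal A 8, Proposal B 10, Proposal D 10, Proposal E 15. Proposal A eliminated.
Round 3: Proposal B 10, Proposal D 18, Proposal E 15. Proposal B eliminated.
Round 4: Proposal D 28, Proposal E 15. Proposal D has a majority (≥22).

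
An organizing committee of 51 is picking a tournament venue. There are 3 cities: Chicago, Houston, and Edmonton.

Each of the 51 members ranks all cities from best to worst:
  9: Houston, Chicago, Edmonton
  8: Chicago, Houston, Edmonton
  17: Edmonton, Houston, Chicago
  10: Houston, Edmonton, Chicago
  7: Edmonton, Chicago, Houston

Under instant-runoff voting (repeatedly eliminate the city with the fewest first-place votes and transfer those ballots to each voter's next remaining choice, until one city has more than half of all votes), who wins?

Round 1: Chicago 8, Houston 19, Edmonton 24. Chicago eliminated.
Round 2: Houston 27, Edmonton 24. Houston has a majority (≥26).

Houston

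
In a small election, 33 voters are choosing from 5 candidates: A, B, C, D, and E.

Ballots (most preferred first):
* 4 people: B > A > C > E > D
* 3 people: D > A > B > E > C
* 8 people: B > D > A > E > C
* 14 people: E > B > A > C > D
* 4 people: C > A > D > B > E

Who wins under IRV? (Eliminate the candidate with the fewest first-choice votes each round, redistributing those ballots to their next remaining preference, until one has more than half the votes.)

B

Round 1: A 0, B 12, C 4, D 3, E 14. A eliminated.
Round 2: B 12, C 4, D 3, E 14. D eliminated.
Round 3: B 15, C 4, E 14. C eliminated.
Round 4: B 19, E 14. B has a majority (≥17).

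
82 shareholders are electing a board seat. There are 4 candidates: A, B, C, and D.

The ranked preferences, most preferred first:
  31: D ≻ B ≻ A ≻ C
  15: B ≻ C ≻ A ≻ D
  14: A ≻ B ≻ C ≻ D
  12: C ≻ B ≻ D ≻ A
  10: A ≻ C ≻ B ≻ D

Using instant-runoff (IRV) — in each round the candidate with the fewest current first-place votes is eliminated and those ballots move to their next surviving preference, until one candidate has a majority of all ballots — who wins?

Round 1: A 24, B 15, C 12, D 31. C eliminated.
Round 2: A 24, B 27, D 31. A eliminated.
Round 3: B 51, D 31. B has a majority (≥42).

B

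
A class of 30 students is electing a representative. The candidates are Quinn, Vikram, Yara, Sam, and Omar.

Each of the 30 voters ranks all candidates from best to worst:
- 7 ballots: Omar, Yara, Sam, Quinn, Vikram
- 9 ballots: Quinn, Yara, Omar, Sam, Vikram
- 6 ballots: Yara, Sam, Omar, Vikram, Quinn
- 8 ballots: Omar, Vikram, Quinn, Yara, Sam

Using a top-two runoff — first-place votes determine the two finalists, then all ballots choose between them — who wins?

Omar

Round 1 first-place votes: Quinn 9, Vikram 0, Yara 6, Sam 0, Omar 15. Omar and Quinn advance.
Runoff: Omar is ranked above Quinn on 21 ballots, Quinn above Omar on 9.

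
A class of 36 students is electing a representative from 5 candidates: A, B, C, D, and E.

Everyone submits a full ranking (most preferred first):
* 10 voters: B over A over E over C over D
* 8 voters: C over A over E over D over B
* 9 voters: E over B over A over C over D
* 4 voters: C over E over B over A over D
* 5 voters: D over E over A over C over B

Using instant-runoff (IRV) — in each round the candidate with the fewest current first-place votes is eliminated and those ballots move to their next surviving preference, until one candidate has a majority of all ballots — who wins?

E

Round 1: A 0, B 10, C 12, D 5, E 9. A eliminated.
Round 2: B 10, C 12, D 5, E 9. D eliminated.
Round 3: B 10, C 12, E 14. B eliminated.
Round 4: C 12, E 24. E has a majority (≥19).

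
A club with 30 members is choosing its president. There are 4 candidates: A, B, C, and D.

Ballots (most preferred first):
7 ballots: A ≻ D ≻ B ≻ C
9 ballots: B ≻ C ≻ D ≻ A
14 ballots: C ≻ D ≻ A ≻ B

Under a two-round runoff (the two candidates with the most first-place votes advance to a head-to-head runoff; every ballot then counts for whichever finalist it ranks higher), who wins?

B

Round 1 first-place votes: A 7, B 9, C 14, D 0. C and B advance.
Runoff: C is ranked above B on 14 ballots, B above C on 16.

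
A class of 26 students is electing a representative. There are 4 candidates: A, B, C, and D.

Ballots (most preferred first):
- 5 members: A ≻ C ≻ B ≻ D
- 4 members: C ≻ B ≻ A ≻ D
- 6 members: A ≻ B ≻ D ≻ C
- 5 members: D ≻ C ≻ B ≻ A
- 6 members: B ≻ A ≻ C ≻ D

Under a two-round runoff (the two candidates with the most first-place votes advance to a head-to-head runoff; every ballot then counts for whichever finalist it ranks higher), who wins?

Round 1 first-place votes: A 11, B 6, C 4, D 5. A and B advance.
Runoff: A is ranked above B on 11 ballots, B above A on 15.

B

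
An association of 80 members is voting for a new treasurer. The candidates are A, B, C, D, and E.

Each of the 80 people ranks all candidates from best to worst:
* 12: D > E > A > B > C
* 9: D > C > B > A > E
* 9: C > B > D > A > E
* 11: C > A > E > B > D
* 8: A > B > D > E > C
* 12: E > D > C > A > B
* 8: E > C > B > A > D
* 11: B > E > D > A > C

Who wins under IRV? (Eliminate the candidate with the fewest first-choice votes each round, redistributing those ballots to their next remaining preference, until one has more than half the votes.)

E

Round 1: A 8, B 11, C 20, D 21, E 20. A eliminated.
Round 2: B 19, C 20, D 21, E 20. B eliminated.
Round 3: C 20, D 29, E 31. C eliminated.
Round 4: D 38, E 42. E has a majority (≥41).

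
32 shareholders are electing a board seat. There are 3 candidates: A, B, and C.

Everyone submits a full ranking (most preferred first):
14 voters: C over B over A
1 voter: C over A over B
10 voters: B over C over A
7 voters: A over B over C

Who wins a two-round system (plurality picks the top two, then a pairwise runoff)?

Round 1 first-place votes: A 7, B 10, C 15. C and B advance.
Runoff: C is ranked above B on 15 ballots, B above C on 17.

B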